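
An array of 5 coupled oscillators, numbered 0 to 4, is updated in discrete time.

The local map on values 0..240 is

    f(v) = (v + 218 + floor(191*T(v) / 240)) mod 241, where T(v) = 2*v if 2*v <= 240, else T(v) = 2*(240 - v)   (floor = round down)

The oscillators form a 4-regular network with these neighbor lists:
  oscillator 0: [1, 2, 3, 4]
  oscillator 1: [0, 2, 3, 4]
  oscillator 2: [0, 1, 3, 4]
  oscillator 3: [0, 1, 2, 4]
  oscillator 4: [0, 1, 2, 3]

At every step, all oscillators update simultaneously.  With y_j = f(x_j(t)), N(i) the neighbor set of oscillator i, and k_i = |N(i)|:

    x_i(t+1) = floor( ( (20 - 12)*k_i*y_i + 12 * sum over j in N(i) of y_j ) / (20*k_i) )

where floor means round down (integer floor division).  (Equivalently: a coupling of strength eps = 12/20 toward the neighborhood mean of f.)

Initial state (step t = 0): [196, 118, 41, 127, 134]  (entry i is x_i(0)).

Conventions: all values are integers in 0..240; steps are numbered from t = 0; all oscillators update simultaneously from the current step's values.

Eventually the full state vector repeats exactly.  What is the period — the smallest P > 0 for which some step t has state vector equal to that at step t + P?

Simulating step by step:
t=0: [196, 118, 41, 127, 134]
t=1: [31, 41, 51, 41, 40]
t=2: [76, 82, 89, 82, 81]
t=3: [184, 188, 193, 188, 188]
t=4: [6, 6, 5, 6, 6]
t=5: [232, 232, 231, 232, 232]
t=6: [221, 221, 221, 221, 221]
t=7: [228, 228, 228, 228, 228]
t=8: [224, 224, 224, 224, 224]
t=9: [226, 226, 226, 226, 226]
t=10: [225, 225, 225, 225, 225]
t=11: [225, 225, 225, 225, 225]

Answer: 1
Key observation: The state at step 10, [225, 225, 225, 225, 225], reappears at step 11 — and no state repeats earlier — so the cycle the system enters has period 1.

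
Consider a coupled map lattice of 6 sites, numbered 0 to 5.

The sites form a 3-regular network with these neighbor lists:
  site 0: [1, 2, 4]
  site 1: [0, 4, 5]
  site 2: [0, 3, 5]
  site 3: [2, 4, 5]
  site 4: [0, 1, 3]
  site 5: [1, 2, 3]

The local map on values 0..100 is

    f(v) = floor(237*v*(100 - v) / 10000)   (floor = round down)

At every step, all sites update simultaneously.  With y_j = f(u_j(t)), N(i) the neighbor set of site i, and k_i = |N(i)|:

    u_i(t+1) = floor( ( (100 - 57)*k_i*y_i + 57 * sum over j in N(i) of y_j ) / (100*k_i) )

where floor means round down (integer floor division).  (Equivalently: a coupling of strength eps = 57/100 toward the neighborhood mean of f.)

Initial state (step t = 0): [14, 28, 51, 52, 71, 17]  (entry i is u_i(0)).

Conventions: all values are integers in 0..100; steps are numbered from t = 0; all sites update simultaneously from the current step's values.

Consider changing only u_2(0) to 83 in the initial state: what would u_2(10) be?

Simulating step by step:
t=0: [14, 28, 83, 52, 71, 17]
t=1: [36, 40, 36, 47, 46, 40]
t=2: [55, 56, 55, 57, 57, 56]
t=3: [58, 58, 58, 58, 58, 58]
t=4: [57, 57, 57, 57, 57, 57]
t=5: [58, 58, 58, 58, 58, 58]
t=6: [57, 57, 57, 57, 57, 57]
t=7: [58, 58, 58, 58, 58, 58]
t=8: [57, 57, 57, 57, 57, 57]
t=9: [58, 58, 58, 58, 58, 58]
t=10: [57, 57, 57, 57, 57, 57]

Answer: u_2(10) = 57
Key observation: This trace re-runs the system from the modified initial state.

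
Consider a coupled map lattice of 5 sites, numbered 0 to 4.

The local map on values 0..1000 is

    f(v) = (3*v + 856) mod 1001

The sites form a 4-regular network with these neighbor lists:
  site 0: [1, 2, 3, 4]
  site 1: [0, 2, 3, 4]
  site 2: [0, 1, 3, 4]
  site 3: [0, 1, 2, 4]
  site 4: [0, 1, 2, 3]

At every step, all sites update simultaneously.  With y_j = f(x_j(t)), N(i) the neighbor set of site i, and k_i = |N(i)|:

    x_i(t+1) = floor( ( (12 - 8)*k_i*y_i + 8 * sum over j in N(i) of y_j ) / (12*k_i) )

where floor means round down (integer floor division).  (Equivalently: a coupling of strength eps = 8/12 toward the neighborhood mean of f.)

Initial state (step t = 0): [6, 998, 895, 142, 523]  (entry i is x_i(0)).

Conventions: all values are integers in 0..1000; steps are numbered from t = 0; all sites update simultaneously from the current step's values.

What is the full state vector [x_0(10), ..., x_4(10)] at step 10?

Answer: [559, 559, 559, 559, 559]

Derivation:
t=0: [6, 998, 895, 142, 523]
t=1: [639, 635, 583, 540, 564]
t=2: [654, 652, 626, 604, 616]
t=3: [757, 756, 743, 732, 738]
t=4: [94, 94, 87, 82, 85]
t=5: [123, 123, 119, 117, 118]
t=6: [216, 216, 214, 213, 214]
t=7: [499, 499, 498, 498, 498]
t=8: [349, 349, 349, 349, 349]
t=9: [902, 902, 902, 902, 902]
t=10: [559, 559, 559, 559, 559]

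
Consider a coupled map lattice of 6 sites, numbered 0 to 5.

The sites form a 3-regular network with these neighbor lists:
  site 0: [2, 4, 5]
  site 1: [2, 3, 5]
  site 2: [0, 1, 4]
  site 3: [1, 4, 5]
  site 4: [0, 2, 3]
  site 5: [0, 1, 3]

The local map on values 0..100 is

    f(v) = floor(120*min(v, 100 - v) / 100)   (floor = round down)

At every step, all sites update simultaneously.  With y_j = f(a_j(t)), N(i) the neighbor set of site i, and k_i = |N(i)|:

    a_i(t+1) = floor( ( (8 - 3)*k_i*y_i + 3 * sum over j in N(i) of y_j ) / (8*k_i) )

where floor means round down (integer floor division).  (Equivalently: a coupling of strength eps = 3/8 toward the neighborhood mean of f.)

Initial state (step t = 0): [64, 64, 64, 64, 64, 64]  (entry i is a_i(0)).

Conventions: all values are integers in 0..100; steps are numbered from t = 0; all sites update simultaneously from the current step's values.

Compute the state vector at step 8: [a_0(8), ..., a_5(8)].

Simulating step by step:
t=0: [64, 64, 64, 64, 64, 64]
t=1: [43, 43, 43, 43, 43, 43]
t=2: [51, 51, 51, 51, 51, 51]
t=3: [58, 58, 58, 58, 58, 58]
t=4: [50, 50, 50, 50, 50, 50]
t=5: [60, 60, 60, 60, 60, 60]
t=6: [48, 48, 48, 48, 48, 48]
t=7: [57, 57, 57, 57, 57, 57]
t=8: [51, 51, 51, 51, 51, 51]

Answer: [51, 51, 51, 51, 51, 51]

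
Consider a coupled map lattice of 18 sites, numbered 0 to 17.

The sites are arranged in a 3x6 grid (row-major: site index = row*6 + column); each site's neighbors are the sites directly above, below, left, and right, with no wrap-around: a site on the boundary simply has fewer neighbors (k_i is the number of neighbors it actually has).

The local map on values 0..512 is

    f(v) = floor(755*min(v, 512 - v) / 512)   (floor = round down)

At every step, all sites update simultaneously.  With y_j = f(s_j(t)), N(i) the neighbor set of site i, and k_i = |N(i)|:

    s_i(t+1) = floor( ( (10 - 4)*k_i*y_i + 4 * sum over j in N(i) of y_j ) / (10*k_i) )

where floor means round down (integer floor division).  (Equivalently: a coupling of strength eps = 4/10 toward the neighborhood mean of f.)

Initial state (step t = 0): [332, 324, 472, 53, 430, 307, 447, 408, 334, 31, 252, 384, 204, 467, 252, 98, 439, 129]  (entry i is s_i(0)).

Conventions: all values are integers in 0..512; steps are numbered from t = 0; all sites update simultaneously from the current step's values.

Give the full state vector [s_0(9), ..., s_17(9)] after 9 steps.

Answer: [324, 340, 325, 277, 275, 284, 315, 329, 349, 335, 332, 329, 318, 330, 349, 358, 358, 356]

Derivation:
t=0: [332, 324, 472, 53, 430, 307, 447, 408, 334, 31, 252, 384, 204, 467, 252, 98, 439, 129]
t=1: [233, 229, 117, 76, 172, 242, 152, 161, 219, 112, 268, 227, 212, 149, 285, 156, 158, 173]
t=2: [318, 302, 206, 145, 262, 331, 253, 252, 284, 201, 313, 329, 275, 249, 303, 235, 251, 266]
t=3: [308, 313, 296, 256, 323, 287, 357, 361, 329, 296, 306, 284, 357, 357, 324, 337, 355, 345]
t=4: [284, 287, 316, 348, 301, 321, 236, 235, 274, 311, 298, 318, 228, 233, 266, 264, 246, 261]
t=5: [337, 328, 296, 264, 298, 288, 344, 344, 339, 304, 314, 300, 339, 345, 358, 355, 357, 351]
t=6: [258, 272, 309, 344, 320, 323, 249, 250, 262, 297, 290, 301, 251, 244, 233, 240, 238, 250]
t=7: [368, 350, 308, 268, 283, 285, 368, 365, 353, 319, 322, 316, 367, 359, 349, 346, 349, 353]
t=8: [217, 239, 290, 338, 331, 325, 212, 220, 244, 282, 283, 286, 215, 224, 237, 248, 245, 246]
t=9: [324, 340, 325, 277, 275, 284, 315, 329, 349, 335, 332, 329, 318, 330, 349, 358, 358, 356]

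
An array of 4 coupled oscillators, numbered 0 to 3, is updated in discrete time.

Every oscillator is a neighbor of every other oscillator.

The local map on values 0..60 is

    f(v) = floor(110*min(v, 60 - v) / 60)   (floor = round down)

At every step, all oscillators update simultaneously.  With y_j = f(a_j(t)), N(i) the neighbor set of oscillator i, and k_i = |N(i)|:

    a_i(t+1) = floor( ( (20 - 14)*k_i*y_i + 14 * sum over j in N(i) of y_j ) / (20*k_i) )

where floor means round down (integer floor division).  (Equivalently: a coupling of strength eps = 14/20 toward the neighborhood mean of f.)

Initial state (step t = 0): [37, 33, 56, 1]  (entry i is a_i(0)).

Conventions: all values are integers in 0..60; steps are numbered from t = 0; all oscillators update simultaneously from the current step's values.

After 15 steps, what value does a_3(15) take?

Simulating step by step:
t=0: [37, 33, 56, 1]
t=1: [25, 26, 23, 23]
t=2: [44, 44, 43, 43]
t=3: [29, 29, 30, 30]
t=4: [53, 53, 54, 54]
t=5: [11, 11, 11, 11]
t=6: [20, 20, 20, 20]
t=7: [36, 36, 36, 36]
t=8: [44, 44, 44, 44]
t=9: [29, 29, 29, 29]
t=10: [53, 53, 53, 53]
t=11: [12, 12, 12, 12]
t=12: [22, 22, 22, 22]
t=13: [40, 40, 40, 40]
t=14: [36, 36, 36, 36]
t=15: [44, 44, 44, 44]

Answer: a_3(15) = 44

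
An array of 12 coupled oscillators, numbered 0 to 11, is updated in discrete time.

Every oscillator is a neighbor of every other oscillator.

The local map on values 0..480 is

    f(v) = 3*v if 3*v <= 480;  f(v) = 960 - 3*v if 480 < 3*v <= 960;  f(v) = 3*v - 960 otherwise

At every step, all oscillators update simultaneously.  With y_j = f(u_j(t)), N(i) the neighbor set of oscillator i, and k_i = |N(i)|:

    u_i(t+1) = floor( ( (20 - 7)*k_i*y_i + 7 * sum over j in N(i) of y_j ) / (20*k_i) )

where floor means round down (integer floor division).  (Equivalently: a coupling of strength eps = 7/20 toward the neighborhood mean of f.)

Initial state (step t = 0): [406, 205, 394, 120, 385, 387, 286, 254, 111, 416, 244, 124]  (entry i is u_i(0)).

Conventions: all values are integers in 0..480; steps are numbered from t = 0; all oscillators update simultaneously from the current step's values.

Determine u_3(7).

Simulating step by step:
t=0: [406, 205, 394, 120, 385, 387, 286, 254, 111, 416, 244, 124]
t=1: [258, 311, 235, 321, 219, 222, 161, 221, 304, 276, 239, 328]
t=2: [187, 89, 230, 74, 260, 254, 367, 256, 102, 154, 223, 87]
t=3: [348, 266, 268, 238, 212, 223, 188, 220, 290, 387, 281, 262]
t=4: [132, 180, 177, 232, 281, 260, 325, 266, 136, 205, 153, 188]
t=5: [359, 373, 379, 277, 186, 225, 123, 214, 366, 327, 398, 359]
t=6: [150, 176, 187, 158, 326, 254, 306, 275, 163, 91, 223, 150]
t=7: [393, 382, 362, 408, 126, 237, 141, 199, 406, 284, 295, 393]

Answer: u_3(7) = 408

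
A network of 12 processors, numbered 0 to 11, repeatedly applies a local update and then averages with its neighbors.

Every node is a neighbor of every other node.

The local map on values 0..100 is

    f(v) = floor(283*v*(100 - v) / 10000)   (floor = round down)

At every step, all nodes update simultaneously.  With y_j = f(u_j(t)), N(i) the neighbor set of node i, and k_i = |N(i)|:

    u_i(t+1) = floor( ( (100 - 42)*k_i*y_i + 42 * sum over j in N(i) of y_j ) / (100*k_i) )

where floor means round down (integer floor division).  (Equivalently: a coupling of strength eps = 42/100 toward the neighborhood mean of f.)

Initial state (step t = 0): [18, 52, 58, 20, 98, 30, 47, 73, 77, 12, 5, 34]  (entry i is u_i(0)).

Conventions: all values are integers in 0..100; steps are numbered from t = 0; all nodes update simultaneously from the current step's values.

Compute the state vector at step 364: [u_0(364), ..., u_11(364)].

Simulating step by step:
t=0: [18, 52, 58, 20, 98, 30, 47, 73, 77, 12, 5, 34]
t=1: [43, 59, 58, 46, 24, 53, 59, 51, 48, 37, 28, 55]
t=2: [67, 67, 67, 68, 58, 68, 67, 68, 68, 65, 61, 68]
t=3: [62, 62, 62, 61, 65, 61, 62, 61, 61, 63, 65, 61]
t=4: [66, 66, 66, 66, 64, 66, 66, 66, 66, 65, 64, 66]
t=5: [63, 63, 63, 63, 64, 63, 63, 63, 63, 63, 64, 63]
t=6: [65, 65, 65, 65, 65, 65, 65, 65, 65, 65, 65, 65]
t=7: [64, 64, 64, 64, 64, 64, 64, 64, 64, 64, 64, 64]
t=8: [65, 65, 65, 65, 65, 65, 65, 65, 65, 65, 65, 65]

Answer: [65, 65, 65, 65, 65, 65, 65, 65, 65, 65, 65, 65]
Key observation: The state at step 6, [65, 65, 65, 65, 65, 65, 65, 65, 65, 65, 65, 65], reappears at step 8: the system is in a cycle of period 2 from step 6 on.  Therefore the state at step 364 equals the state at step 6 + ((364 - 6) mod 2) = 6, which is [65, 65, 65, 65, 65, 65, 65, 65, 65, 65, 65, 65].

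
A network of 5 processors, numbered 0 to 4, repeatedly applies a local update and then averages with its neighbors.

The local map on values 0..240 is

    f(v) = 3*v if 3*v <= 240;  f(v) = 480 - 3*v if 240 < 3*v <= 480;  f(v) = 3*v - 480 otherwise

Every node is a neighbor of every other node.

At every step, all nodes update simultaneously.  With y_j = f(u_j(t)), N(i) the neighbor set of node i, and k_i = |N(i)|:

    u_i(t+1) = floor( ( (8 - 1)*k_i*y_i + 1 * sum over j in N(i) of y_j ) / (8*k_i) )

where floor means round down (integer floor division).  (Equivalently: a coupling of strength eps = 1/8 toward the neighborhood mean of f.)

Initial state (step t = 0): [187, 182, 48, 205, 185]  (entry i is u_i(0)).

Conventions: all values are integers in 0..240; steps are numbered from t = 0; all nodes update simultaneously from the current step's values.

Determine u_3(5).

Simulating step by step:
t=0: [187, 182, 48, 205, 185]
t=1: [84, 71, 137, 129, 78]
t=2: [218, 205, 84, 104, 223]
t=3: [174, 141, 220, 169, 187]
t=4: [47, 60, 163, 34, 80]
t=5: [139, 172, 28, 107, 223]

Answer: u_3(5) = 107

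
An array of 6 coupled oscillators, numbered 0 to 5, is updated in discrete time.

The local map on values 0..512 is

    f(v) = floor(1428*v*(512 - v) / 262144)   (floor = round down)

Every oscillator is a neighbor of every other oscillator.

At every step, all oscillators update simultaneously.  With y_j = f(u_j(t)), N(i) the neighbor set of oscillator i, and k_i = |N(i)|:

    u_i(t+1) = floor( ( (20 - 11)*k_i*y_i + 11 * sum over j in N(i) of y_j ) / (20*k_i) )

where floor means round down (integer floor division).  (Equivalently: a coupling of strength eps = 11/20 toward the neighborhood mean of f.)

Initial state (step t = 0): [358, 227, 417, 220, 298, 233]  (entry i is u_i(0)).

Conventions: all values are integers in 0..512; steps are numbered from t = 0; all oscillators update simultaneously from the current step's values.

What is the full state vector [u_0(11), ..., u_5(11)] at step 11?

Simulating step by step:
t=0: [358, 227, 417, 220, 298, 233]
t=1: [312, 330, 283, 329, 328, 331]
t=2: [335, 331, 340, 331, 331, 330]
t=3: [323, 324, 322, 324, 324, 325]
t=4: [331, 331, 332, 331, 331, 331]
t=5: [325, 325, 325, 325, 325, 325]
t=6: [331, 331, 331, 331, 331, 331]
t=7: [326, 326, 326, 326, 326, 326]
t=8: [330, 330, 330, 330, 330, 330]
t=9: [327, 327, 327, 327, 327, 327]
t=10: [329, 329, 329, 329, 329, 329]
t=11: [327, 327, 327, 327, 327, 327]

Answer: [327, 327, 327, 327, 327, 327]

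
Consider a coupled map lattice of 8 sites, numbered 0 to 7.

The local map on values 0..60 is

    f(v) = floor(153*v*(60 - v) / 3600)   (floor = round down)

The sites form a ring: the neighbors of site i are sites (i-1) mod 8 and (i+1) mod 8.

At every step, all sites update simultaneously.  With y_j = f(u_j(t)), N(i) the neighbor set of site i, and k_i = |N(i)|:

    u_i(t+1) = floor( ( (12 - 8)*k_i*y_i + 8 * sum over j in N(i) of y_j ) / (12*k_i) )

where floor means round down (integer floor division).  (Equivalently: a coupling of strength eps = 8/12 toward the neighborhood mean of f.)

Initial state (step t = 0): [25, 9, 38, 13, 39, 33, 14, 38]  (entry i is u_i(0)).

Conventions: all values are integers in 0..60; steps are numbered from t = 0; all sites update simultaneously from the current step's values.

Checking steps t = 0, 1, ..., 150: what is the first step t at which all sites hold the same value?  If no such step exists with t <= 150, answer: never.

Simulating step by step:
t=0: [25, 9, 38, 13, 39, 33, 14, 38]  (not all equal)
t=1: [30, 30, 26, 31, 32, 32, 33, 33]  (not all equal)
t=2: [37, 37, 37, 37, 38, 37, 37, 37]  (not all equal)
t=3: [36, 36, 36, 35, 35, 35, 36, 36]  (not all equal)
t=4: [36, 36, 36, 36, 37, 36, 36, 36]  (not all equal)
t=5: [36, 36, 36, 36, 36, 36, 36, 36]  (all equal)

Answer: 5
Key observation: Synchronization is absorbing here: once all sites are equal they stay equal, and step 5 is the first all-equal step.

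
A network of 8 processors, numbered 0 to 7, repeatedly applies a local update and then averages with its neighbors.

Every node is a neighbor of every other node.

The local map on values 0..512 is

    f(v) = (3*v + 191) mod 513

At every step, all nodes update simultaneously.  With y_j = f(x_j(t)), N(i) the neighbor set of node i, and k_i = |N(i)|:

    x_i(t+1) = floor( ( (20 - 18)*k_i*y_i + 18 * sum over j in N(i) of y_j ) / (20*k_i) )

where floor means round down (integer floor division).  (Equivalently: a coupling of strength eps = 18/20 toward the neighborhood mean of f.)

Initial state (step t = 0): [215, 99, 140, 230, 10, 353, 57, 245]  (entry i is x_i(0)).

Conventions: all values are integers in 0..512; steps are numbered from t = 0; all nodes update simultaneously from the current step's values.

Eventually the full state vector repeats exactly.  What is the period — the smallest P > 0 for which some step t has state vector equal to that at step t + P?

Simulating step by step:
t=0: [215, 99, 140, 230, 10, 353, 57, 245]
t=1: [311, 307, 318, 310, 314, 314, 310, 309]
t=2: [99, 100, 99, 100, 99, 99, 100, 100]
t=3: [489, 489, 489, 489, 489, 489, 489, 489]
t=4: [119, 119, 119, 119, 119, 119, 119, 119]
t=5: [35, 35, 35, 35, 35, 35, 35, 35]
t=6: [296, 296, 296, 296, 296, 296, 296, 296]
t=7: [53, 53, 53, 53, 53, 53, 53, 53]
t=8: [350, 350, 350, 350, 350, 350, 350, 350]
t=9: [215, 215, 215, 215, 215, 215, 215, 215]
t=10: [323, 323, 323, 323, 323, 323, 323, 323]
t=11: [134, 134, 134, 134, 134, 134, 134, 134]
t=12: [80, 80, 80, 80, 80, 80, 80, 80]
t=13: [431, 431, 431, 431, 431, 431, 431, 431]
t=14: [458, 458, 458, 458, 458, 458, 458, 458]
t=15: [26, 26, 26, 26, 26, 26, 26, 26]
t=16: [269, 269, 269, 269, 269, 269, 269, 269]
t=17: [485, 485, 485, 485, 485, 485, 485, 485]
t=18: [107, 107, 107, 107, 107, 107, 107, 107]
t=19: [512, 512, 512, 512, 512, 512, 512, 512]
t=20: [188, 188, 188, 188, 188, 188, 188, 188]
t=21: [242, 242, 242, 242, 242, 242, 242, 242]
t=22: [404, 404, 404, 404, 404, 404, 404, 404]
t=23: [377, 377, 377, 377, 377, 377, 377, 377]
t=24: [296, 296, 296, 296, 296, 296, 296, 296]

Answer: 18
Key observation: The state at step 6, [296, 296, 296, 296, 296, 296, 296, 296], reappears at step 24 — and no state repeats earlier — so the cycle the system enters has period 18.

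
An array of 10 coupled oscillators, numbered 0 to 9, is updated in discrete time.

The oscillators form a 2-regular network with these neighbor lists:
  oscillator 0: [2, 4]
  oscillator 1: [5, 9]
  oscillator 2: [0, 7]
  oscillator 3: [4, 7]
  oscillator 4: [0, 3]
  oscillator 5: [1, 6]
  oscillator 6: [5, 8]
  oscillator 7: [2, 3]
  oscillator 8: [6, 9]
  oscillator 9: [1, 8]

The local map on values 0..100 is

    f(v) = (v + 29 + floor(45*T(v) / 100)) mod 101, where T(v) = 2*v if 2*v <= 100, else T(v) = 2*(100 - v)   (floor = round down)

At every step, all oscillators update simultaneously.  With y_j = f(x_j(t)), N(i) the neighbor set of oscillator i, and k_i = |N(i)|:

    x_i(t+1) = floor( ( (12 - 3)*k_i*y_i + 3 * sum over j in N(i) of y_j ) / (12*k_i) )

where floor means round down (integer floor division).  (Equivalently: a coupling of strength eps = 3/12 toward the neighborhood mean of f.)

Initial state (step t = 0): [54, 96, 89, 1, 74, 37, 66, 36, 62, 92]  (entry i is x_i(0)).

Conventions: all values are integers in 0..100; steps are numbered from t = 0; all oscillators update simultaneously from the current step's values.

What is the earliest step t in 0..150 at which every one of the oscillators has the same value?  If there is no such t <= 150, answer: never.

Simulating step by step:
t=0: [54, 96, 89, 1, 74, 37, 66, 36, 62, 92]  (not all equal)
t=1: [23, 36, 34, 37, 25, 80, 33, 79, 24, 26]  (not all equal)
t=2: [75, 85, 81, 86, 78, 43, 80, 42, 76, 79]  (not all equal)
t=3: [25, 23, 23, 23, 25, 13, 23, 11, 25, 25]  (not all equal)
t=4: [75, 70, 69, 69, 75, 57, 70, 54, 75, 75]  (not all equal)
t=5: [24, 24, 24, 24, 24, 23, 24, 23, 25, 25]  (not all equal)
t=6: [74, 74, 73, 73, 74, 72, 74, 72, 75, 75]  (not all equal)
t=7: [25, 25, 25, 25, 25, 25, 25, 25, 25, 25]  (all equal)

Answer: 7
Key observation: Synchronization is absorbing here: once all oscillators are equal they stay equal, and step 7 is the first all-equal step.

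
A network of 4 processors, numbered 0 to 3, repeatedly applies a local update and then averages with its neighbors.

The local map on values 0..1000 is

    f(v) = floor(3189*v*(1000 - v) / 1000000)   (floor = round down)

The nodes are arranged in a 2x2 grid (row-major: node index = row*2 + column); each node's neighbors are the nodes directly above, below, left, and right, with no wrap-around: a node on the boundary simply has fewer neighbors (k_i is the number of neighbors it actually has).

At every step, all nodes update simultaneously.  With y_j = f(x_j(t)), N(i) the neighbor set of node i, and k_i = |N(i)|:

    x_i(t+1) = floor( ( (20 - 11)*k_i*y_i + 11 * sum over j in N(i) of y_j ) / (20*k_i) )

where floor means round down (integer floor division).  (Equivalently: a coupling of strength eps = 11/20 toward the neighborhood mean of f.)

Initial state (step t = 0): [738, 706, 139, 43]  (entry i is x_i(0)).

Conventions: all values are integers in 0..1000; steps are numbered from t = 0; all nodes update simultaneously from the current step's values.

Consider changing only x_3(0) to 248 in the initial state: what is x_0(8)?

Simulating step by step:
t=0: [738, 706, 139, 248]
t=1: [563, 630, 504, 553]
t=2: [776, 766, 790, 778]
t=3: [551, 560, 541, 550]
t=4: [788, 786, 789, 788]
t=5: [532, 533, 531, 532]
t=6: [793, 793, 793, 793]
t=7: [523, 523, 523, 523]
t=8: [795, 795, 795, 795]

Answer: x_0(8) = 795
Key observation: This trace re-runs the system from the modified initial state.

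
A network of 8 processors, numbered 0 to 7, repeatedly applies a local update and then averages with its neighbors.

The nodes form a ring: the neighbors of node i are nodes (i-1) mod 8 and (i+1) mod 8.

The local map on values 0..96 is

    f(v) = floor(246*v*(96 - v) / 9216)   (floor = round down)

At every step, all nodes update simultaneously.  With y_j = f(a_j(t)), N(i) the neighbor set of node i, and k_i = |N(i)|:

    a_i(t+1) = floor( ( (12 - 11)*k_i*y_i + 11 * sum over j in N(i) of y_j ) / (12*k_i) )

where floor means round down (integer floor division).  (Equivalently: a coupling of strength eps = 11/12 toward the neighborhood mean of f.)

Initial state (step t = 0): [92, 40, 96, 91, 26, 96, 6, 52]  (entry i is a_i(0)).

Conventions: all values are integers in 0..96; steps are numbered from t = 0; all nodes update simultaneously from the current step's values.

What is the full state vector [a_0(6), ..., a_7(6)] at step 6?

Answer: [58, 58, 58, 58, 58, 58, 58, 58]

Derivation:
t=0: [92, 40, 96, 91, 26, 96, 6, 52]
t=1: [55, 9, 32, 23, 9, 28, 29, 15]
t=2: [28, 53, 33, 37, 44, 36, 41, 53]
t=3: [59, 53, 58, 58, 57, 60, 58, 55]
t=4: [59, 58, 58, 58, 57, 58, 58, 58]
t=5: [58, 58, 58, 58, 58, 58, 58, 58]
t=6: [58, 58, 58, 58, 58, 58, 58, 58]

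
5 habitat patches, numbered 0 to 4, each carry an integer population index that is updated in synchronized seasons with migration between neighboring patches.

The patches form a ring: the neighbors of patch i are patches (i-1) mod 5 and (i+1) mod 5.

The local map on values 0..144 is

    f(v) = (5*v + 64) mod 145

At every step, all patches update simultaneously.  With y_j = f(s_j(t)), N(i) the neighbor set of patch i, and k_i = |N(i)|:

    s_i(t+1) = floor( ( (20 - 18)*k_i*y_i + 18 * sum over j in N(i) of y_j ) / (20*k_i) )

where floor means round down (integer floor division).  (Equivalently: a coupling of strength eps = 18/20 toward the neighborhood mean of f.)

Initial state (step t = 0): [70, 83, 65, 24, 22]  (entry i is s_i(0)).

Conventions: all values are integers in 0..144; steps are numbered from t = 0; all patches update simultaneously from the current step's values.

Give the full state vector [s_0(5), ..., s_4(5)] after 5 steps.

Simulating step by step:
t=0: [70, 83, 65, 24, 22]
t=1: [45, 104, 47, 61, 76]
t=2: [20, 69, 38, 16, 101]
t=3: [115, 69, 129, 123, 86]
t=4: [86, 96, 111, 94, 77]
t=5: [61, 55, 97, 33, 72]

Answer: [61, 55, 97, 33, 72]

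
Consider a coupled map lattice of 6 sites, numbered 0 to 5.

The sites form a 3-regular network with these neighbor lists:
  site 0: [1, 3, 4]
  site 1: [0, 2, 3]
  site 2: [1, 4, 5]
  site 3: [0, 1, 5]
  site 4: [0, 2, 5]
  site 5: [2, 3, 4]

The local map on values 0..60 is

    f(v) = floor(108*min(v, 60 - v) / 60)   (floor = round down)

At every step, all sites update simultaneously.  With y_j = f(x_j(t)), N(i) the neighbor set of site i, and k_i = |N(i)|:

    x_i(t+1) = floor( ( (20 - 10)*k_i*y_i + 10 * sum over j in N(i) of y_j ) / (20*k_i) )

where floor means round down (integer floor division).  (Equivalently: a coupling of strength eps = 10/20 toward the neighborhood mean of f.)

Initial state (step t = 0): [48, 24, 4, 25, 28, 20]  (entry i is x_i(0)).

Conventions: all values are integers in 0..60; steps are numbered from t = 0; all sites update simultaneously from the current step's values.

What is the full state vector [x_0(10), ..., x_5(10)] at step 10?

Answer: [51, 51, 52, 51, 52, 51]

Derivation:
t=0: [48, 24, 4, 25, 28, 20]
t=1: [33, 33, 25, 39, 35, 35]
t=2: [45, 45, 45, 42, 45, 43]
t=3: [27, 27, 27, 30, 27, 29]
t=4: [49, 49, 48, 51, 48, 51]
t=5: [18, 18, 19, 17, 19, 17]
t=6: [32, 32, 33, 30, 33, 31]
t=7: [50, 50, 49, 52, 49, 51]
t=8: [17, 17, 18, 15, 18, 16]
t=9: [29, 29, 31, 28, 31, 29]
t=10: [51, 51, 52, 51, 52, 51]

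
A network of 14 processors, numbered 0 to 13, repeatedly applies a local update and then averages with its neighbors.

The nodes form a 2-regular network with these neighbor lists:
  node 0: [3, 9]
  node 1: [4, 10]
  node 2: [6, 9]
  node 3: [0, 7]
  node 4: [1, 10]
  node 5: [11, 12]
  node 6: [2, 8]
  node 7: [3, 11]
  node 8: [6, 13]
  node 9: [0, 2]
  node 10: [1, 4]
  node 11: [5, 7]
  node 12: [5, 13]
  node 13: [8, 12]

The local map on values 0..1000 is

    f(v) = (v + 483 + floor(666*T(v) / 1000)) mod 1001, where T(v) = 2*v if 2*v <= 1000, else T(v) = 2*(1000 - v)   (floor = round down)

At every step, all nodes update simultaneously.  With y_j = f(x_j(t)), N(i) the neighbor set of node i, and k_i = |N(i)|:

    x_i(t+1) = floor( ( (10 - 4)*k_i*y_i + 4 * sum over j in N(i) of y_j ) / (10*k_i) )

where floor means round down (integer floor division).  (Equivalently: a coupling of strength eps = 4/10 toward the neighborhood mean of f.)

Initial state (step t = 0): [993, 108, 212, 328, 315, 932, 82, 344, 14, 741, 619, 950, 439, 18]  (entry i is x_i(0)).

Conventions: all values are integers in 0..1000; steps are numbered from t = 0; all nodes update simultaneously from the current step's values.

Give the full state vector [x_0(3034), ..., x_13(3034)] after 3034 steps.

Simulating step by step:
t=0: [993, 108, 212, 328, 315, 932, 82, 344, 14, 741, 619, 950, 439, 18]
t=1: [453, 605, 834, 301, 398, 503, 702, 319, 548, 632, 554, 456, 508, 518]
t=2: [480, 575, 559, 262, 494, 626, 581, 280, 623, 577, 582, 501, 644, 640]
t=3: [503, 624, 625, 202, 629, 613, 619, 228, 608, 619, 623, 536, 601, 602]
t=4: [700, 606, 606, 704, 605, 616, 608, 325, 611, 615, 606, 506, 613, 613]
t=5: [586, 612, 611, 512, 612, 616, 611, 388, 611, 604, 612, 557, 609, 610]
t=6: [622, 610, 611, 587, 610, 613, 611, 486, 611, 613, 610, 576, 610, 611]
t=7: [610, 611, 610, 615, 611, 612, 611, 617, 611, 609, 611, 618, 610, 611]
t=8: [610, 611, 611, 609, 611, 609, 611, 608, 611, 611, 611, 608, 610, 611]
t=9: [611, 611, 611, 611, 611, 611, 611, 611, 611, 611, 611, 611, 611, 611]
t=10: [611, 611, 611, 611, 611, 611, 611, 611, 611, 611, 611, 611, 611, 611]

Answer: [611, 611, 611, 611, 611, 611, 611, 611, 611, 611, 611, 611, 611, 611]
Key observation: The state at step 9, [611, 611, 611, 611, 611, 611, 611, 611, 611, 611, 611, 611, 611, 611], reappears at step 10: the system is in a cycle of period 1 from step 9 on.  Therefore the state at step 3034 equals the state at step 9 + ((3034 - 9) mod 1) = 9, which is [611, 611, 611, 611, 611, 611, 611, 611, 611, 611, 611, 611, 611, 611].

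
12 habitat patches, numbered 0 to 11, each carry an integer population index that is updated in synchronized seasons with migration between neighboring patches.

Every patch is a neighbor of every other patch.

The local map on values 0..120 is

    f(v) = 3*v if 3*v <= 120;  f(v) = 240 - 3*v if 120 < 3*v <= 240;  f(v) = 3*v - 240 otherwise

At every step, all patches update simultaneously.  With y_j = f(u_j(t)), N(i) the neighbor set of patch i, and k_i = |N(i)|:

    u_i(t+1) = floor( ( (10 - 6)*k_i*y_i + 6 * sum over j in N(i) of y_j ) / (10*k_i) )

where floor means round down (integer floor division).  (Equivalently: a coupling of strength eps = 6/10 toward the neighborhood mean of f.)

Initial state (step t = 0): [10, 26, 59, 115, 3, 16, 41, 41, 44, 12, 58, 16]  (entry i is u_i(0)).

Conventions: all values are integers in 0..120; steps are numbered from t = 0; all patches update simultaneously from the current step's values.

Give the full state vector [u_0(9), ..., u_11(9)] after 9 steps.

Simulating step by step:
t=0: [10, 26, 59, 115, 3, 16, 41, 41, 44, 12, 58, 16]
t=1: [55, 71, 66, 81, 48, 61, 85, 85, 82, 57, 67, 61]
t=2: [53, 36, 41, 28, 60, 47, 32, 32, 29, 51, 40, 47]
t=3: [89, 99, 102, 90, 82, 96, 95, 95, 91, 91, 103, 96]
t=4: [36, 47, 50, 38, 29, 44, 43, 43, 39, 39, 51, 44]
t=5: [105, 102, 99, 107, 98, 105, 106, 106, 108, 108, 98, 105]
t=6: [72, 69, 66, 74, 65, 72, 73, 73, 75, 75, 65, 72]
t=7: [26, 29, 32, 24, 33, 26, 25, 25, 23, 23, 33, 26]
t=8: [80, 83, 86, 78, 87, 80, 79, 79, 77, 77, 87, 80]
t=9: [5, 8, 11, 7, 12, 5, 6, 6, 8, 8, 12, 5]

Answer: [5, 8, 11, 7, 12, 5, 6, 6, 8, 8, 12, 5]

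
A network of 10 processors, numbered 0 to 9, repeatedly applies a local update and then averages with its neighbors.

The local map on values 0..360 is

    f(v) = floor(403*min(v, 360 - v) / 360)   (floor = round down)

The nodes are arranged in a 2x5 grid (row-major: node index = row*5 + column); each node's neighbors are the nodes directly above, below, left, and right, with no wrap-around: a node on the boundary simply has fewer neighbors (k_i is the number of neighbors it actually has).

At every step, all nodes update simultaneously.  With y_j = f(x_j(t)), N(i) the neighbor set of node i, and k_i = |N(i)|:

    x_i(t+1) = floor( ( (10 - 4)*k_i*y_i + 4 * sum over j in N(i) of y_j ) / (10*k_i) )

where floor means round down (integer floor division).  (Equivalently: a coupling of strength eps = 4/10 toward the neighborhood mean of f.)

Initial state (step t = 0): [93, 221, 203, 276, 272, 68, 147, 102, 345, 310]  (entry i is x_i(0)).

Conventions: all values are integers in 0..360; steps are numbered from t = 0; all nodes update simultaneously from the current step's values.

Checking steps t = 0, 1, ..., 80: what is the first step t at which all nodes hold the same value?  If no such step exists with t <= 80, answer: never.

Simulating step by step:
t=0: [93, 221, 203, 276, 272, 68, 147, 102, 345, 310]  (not all equal)
t=1: [108, 152, 153, 94, 88, 99, 144, 115, 44, 55]  (not all equal)
t=2: [128, 162, 156, 105, 92, 122, 151, 127, 68, 66]  (not all equal)
t=3: [149, 173, 163, 117, 99, 144, 162, 141, 89, 79]  (not all equal)
t=4: [170, 186, 173, 130, 109, 166, 176, 155, 109, 94]  (not all equal)
t=5: [189, 193, 184, 145, 123, 188, 191, 172, 129, 111]  (not all equal)
t=6: [190, 188, 190, 160, 139, 191, 189, 185, 150, 130]  (not all equal)
t=7: [190, 191, 189, 175, 157, 189, 191, 190, 169, 151]  (not all equal)
t=8: [190, 189, 191, 191, 177, 190, 189, 189, 187, 174]  (not all equal)
t=9: [190, 190, 189, 190, 195, 190, 190, 191, 192, 194]  (not all equal)
t=10: [190, 190, 190, 189, 185, 190, 189, 189, 188, 185]  (not all equal)
t=11: [190, 190, 190, 191, 194, 190, 190, 191, 192, 194]  (not all equal)
t=12: [190, 190, 189, 188, 185, 190, 189, 189, 187, 185]  (not all equal)
t=13: [190, 190, 191, 192, 194, 190, 190, 191, 192, 194]  (not all equal)
t=14: [190, 189, 189, 187, 185, 190, 189, 189, 187, 185]  (not all equal)
t=15: [190, 190, 191, 193, 194, 190, 190, 191, 193, 194]  (not all equal)
t=16: [190, 189, 188, 186, 185, 190, 189, 188, 186, 185]  (not all equal)
t=17: [190, 191, 192, 193, 194, 190, 191, 192, 193, 194]  (not all equal)
t=18: [189, 189, 187, 186, 185, 189, 189, 187, 186, 185]  (not all equal)
t=19: [191, 191, 192, 194, 194, 191, 191, 192, 194, 194]  (not all equal)
t=20: [189, 188, 187, 185, 185, 189, 188, 187, 185, 185]  (not all equal)
t=21: [191, 192, 193, 194, 195, 191, 192, 193, 194, 195]  (not all equal)
t=22: [188, 187, 186, 185, 184, 188, 187, 186, 185, 184]  (not all equal)
t=23: [192, 193, 194, 195, 196, 192, 193, 194, 195, 196]  (not all equal)
t=24: [187, 186, 185, 184, 183, 187, 186, 185, 184, 183]  (not all equal)
t=25: [193, 194, 195, 196, 197, 193, 194, 195, 196, 197]  (not all equal)
t=26: [185, 185, 184, 183, 182, 185, 185, 184, 183, 182]  (not all equal)
t=27: [195, 195, 196, 198, 198, 195, 195, 196, 198, 198]  (not all equal)
t=28: [184, 183, 182, 181, 181, 184, 183, 182, 181, 181]  (not all equal)
t=29: [197, 198, 199, 199, 200, 197, 198, 199, 199, 200]  (not all equal)
t=30: [181, 181, 180, 179, 179, 181, 181, 180, 179, 179]  (not all equal)
t=31: [200, 200, 200, 200, 200, 200, 200, 200, 200, 200]  (all equal)

Answer: 31
Key observation: Synchronization is absorbing here: once all nodes are equal they stay equal, and step 31 is the first all-equal step.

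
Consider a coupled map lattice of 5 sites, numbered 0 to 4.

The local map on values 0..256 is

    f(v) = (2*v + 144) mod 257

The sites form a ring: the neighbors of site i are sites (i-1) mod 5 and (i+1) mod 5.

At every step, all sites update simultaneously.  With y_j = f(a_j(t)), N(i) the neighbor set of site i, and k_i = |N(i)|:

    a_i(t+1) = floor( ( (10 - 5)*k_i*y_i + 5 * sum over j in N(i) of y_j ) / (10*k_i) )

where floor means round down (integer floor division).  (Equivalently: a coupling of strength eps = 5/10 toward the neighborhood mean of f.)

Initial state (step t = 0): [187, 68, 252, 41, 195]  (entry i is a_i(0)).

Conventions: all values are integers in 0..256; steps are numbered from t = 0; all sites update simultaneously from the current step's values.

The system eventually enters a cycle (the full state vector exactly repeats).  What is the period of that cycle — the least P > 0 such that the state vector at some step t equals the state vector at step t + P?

Answer: 16
Key observation: The state at step 93, [19, 19, 19, 19, 19], reappears at step 109 — and no state repeats earlier — so the cycle the system enters has period 16.

Derivation:
t=0: [187, 68, 252, 41, 195]
t=1: [12, 46, 129, 151, 67]
t=2: [148, 196, 178, 136, 99]
t=3: [118, 117, 166, 161, 128]
t=4: [127, 146, 192, 195, 154]
t=5: [164, 128, 56, 62, 137]
t=6: [183, 189, 166, 109, 137]
t=7: [168, 122, 137, 147, 170]
t=8: [201, 161, 158, 187, 214]
t=9: [82, 163, 154, 67, 38]
t=10: [133, 168, 156, 114, 128]
t=11: [168, 199, 184, 143, 138]
t=12: [159, 133, 177, 191, 180]
t=13: [202, 188, 161, 128, 177]
t=14: [78, 63, 141, 184, 164]
t=15: [78, 59, 151, 223, 182]
t=16: [85, 60, 114, 148, 155]
t=17: [79, 46, 105, 169, 158]
t=18: [132, 153, 163, 187, 169]
t=19: [180, 187, 155, 111, 151]
t=20: [171, 113, 126, 151, 183]
t=21: [206, 148, 145, 192, 231]
t=22: [89, 146, 137, 74, 60]
t=23: [79, 146, 134, 59, 28]
t=24: [117, 139, 123, 91, 112]
t=25: [129, 146, 125, 95, 103]
t=26: [140, 160, 132, 96, 102]
t=27: [158, 183, 147, 100, 107]
t=28: [190, 222, 175, 114, 123]
t=29: [56, 98, 165, 150, 97]
t=30: [169, 159, 176, 168, 151]
t=31: [211, 218, 226, 218, 206]
t=32: [53, 66, 74, 64, 50]
t=33: [190, 80, 26, 77, 188]
t=34: [18, 75, 120, 71, 15]
t=35: [142, 95, 80, 89, 139]
t=36: [146, 93, 59, 85, 141]
t=37: [150, 82, 35, 72, 143]
t=38: [149, 125, 127, 112, 141]
t=39: [169, 150, 132, 133, 158]
t=40: [210, 187, 160, 165, 196]
t=41: [31, 66, 158, 165, 77]
t=42: [118, 111, 160, 169, 126]
t=43: [123, 137, 187, 199, 156]
t=44: [156, 114, 49, 64, 139]
t=45: [169, 167, 153, 109, 136]
t=46: [207, 215, 178, 140, 162]
t=47: [89, 101, 178, 197, 158]
t=48: [105, 121, 149, 123, 123]
t=49: [114, 135, 158, 146, 124]
t=50: [130, 158, 185, 174, 141]
t=51: [166, 138, 109, 159, 180]
t=52: [212, 162, 144, 190, 229]
t=53: [101, 162, 142, 70, 60]
t=54: [99, 170, 145, 58, 32]
t=55: [151, 179, 146, 97, 126]
t=56: [190, 214, 171, 120, 137]
t=57: [59, 88, 160, 161, 114]
t=58: [47, 84, 171, 185, 111]
t=59: [160, 144, 128, 84, 114]
t=60: [176, 175, 129, 92, 123]
t=61: [212, 214, 149, 105, 144]
t=62: [85, 88, 131, 138, 125]
t=63: [78, 83, 131, 153, 123]
t=64: [68, 74, 136, 167, 125]
t=65: [54, 63, 143, 184, 129]
t=66: [165, 112, 153, 207, 199]
t=67: [143, 158, 135, 77, 79]
t=68: [148, 184, 139, 71, 76]
t=69: [165, 214, 153, 65, 72]
t=70: [130, 131, 115, 64, 74]
t=71: [119, 140, 99, 45, 58]
t=72: [105, 136, 142, 139, 91]
t=73: [105, 146, 166, 142, 100]
t=74: [115, 168, 197, 162, 110]
t=75: [141, 146, 120, 138, 135]
t=76: [168, 163, 149, 152, 161]
t=77: [217, 208, 193, 194, 208]
t=78: [55, 43, 24, 24, 43]
t=79: [242, 226, 201, 201, 226]
t=80: [98, 77, 44, 44, 77]
t=81: [62, 99, 184, 184, 99]
t=82: [48, 109, 212, 212, 109]
t=83: [172, 126, 66, 66, 126]
t=84: [185, 132, 49, 49, 132]
t=85: [75, 136, 219, 219, 136]
t=86: [98, 105, 90, 90, 105]
t=87: [90, 86, 74, 74, 86]
t=88: [63, 55, 41, 41, 55]
t=89: [133, 186, 233, 233, 186]
t=90: [77, 63, 72, 72, 63]
t=91: [27, 24, 26, 26, 24]
t=92: [195, 194, 195, 195, 194]
t=93: [19, 19, 19, 19, 19]
t=94: [182, 182, 182, 182, 182]
t=95: [251, 251, 251, 251, 251]
t=96: [132, 132, 132, 132, 132]
t=97: [151, 151, 151, 151, 151]
t=98: [189, 189, 189, 189, 189]
t=99: [8, 8, 8, 8, 8]
t=100: [160, 160, 160, 160, 160]
t=101: [207, 207, 207, 207, 207]
t=102: [44, 44, 44, 44, 44]
t=103: [232, 232, 232, 232, 232]
t=104: [94, 94, 94, 94, 94]
t=105: [75, 75, 75, 75, 75]
t=106: [37, 37, 37, 37, 37]
t=107: [218, 218, 218, 218, 218]
t=108: [66, 66, 66, 66, 66]
t=109: [19, 19, 19, 19, 19]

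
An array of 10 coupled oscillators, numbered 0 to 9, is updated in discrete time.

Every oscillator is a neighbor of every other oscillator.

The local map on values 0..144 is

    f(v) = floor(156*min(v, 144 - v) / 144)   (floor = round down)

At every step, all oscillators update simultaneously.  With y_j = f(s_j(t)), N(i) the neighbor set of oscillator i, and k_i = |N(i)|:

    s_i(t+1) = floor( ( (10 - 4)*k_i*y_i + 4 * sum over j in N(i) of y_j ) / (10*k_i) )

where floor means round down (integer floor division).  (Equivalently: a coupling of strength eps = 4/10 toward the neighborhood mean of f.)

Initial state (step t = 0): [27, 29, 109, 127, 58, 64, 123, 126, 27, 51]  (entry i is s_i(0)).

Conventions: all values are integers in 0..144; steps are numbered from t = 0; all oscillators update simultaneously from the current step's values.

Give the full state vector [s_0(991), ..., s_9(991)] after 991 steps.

Simulating step by step:
t=0: [27, 29, 109, 127, 58, 64, 123, 126, 27, 51]
t=1: [32, 33, 37, 26, 50, 54, 28, 27, 32, 47]
t=2: [36, 36, 39, 32, 47, 49, 34, 33, 36, 45]
t=3: [40, 40, 41, 37, 46, 47, 38, 37, 40, 45]
t=4: [43, 43, 44, 41, 46, 47, 42, 41, 43, 46]
t=5: [46, 46, 46, 45, 47, 48, 45, 45, 46, 47]
t=6: [49, 49, 49, 48, 49, 50, 48, 48, 49, 49]
t=7: [52, 52, 52, 52, 52, 53, 52, 52, 52, 52]
t=8: [56, 56, 56, 56, 56, 56, 56, 56, 56, 56]
t=9: [60, 60, 60, 60, 60, 60, 60, 60, 60, 60]
t=10: [65, 65, 65, 65, 65, 65, 65, 65, 65, 65]
t=11: [70, 70, 70, 70, 70, 70, 70, 70, 70, 70]
t=12: [75, 75, 75, 75, 75, 75, 75, 75, 75, 75]
t=13: [74, 74, 74, 74, 74, 74, 74, 74, 74, 74]
t=14: [75, 75, 75, 75, 75, 75, 75, 75, 75, 75]

Answer: [74, 74, 74, 74, 74, 74, 74, 74, 74, 74]
Key observation: The state at step 12, [75, 75, 75, 75, 75, 75, 75, 75, 75, 75], reappears at step 14: the system is in a cycle of period 2 from step 12 on.  Therefore the state at step 991 equals the state at step 12 + ((991 - 12) mod 2) = 13, which is [74, 74, 74, 74, 74, 74, 74, 74, 74, 74].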